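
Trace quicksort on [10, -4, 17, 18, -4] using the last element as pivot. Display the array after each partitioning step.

Partition 1: pivot=-4 at index 1 -> [-4, -4, 17, 18, 10]
Partition 2: pivot=10 at index 2 -> [-4, -4, 10, 18, 17]
Partition 3: pivot=17 at index 3 -> [-4, -4, 10, 17, 18]


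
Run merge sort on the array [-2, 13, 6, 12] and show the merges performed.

Divide and conquer:
  Merge [-2] + [13] -> [-2, 13]
  Merge [6] + [12] -> [6, 12]
  Merge [-2, 13] + [6, 12] -> [-2, 6, 12, 13]


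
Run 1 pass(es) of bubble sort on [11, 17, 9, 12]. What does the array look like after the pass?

After pass 1: [11, 9, 12, 17] (2 swaps)
Total swaps: 2


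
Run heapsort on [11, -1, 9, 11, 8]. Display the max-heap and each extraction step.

Build heap: [11, 11, 9, -1, 8]
Extract 11: [11, 8, 9, -1, 11]
Extract 11: [9, 8, -1, 11, 11]
Extract 9: [8, -1, 9, 11, 11]
Extract 8: [-1, 8, 9, 11, 11]


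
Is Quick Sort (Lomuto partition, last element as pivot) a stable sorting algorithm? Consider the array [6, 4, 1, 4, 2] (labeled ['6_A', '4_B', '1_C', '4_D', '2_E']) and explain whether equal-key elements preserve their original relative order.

Trace Quick Sort on the labeled array (the key is the number; the letter only tracks identity):
  Partition indices 0..4 around pivot 2_E -> [1_C, 2_E, 6_A, 4_D, 4_B]
  Partition indices 2..4 around pivot 4_B -> [1_C, 2_E, 4_D, 4_B, 6_A]
Final order: [1_C, 2_E, 4_D, 4_B, 6_A]
Equal keys:
  value 4: originally 4_B, 4_D; after sorting 4_D, 4_B -> order changed
Equal keys were reordered, so Quick Sort is not stable: partition swaps elements across long distances and can reorder equal keys. (One such input is enough; an unstable sort may happen to preserve order on other inputs, but it gives no guarantee.)
Answer: Not stable


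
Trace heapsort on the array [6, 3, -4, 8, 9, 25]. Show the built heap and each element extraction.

Build heap: [25, 9, 6, 8, 3, -4]
Extract 25: [9, 8, 6, -4, 3, 25]
Extract 9: [8, 3, 6, -4, 9, 25]
Extract 8: [6, 3, -4, 8, 9, 25]
Extract 6: [3, -4, 6, 8, 9, 25]
Extract 3: [-4, 3, 6, 8, 9, 25]


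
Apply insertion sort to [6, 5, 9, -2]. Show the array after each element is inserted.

First element 6 is already 'sorted'
Insert 5: shifted 1 elements -> [5, 6, 9, -2]
Insert 9: shifted 0 elements -> [5, 6, 9, -2]
Insert -2: shifted 3 elements -> [-2, 5, 6, 9]


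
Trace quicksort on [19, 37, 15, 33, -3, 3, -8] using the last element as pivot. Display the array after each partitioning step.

Partition 1: pivot=-8 at index 0 -> [-8, 37, 15, 33, -3, 3, 19]
Partition 2: pivot=19 at index 4 -> [-8, 15, -3, 3, 19, 33, 37]
Partition 3: pivot=3 at index 2 -> [-8, -3, 3, 15, 19, 33, 37]
Partition 4: pivot=37 at index 6 -> [-8, -3, 3, 15, 19, 33, 37]


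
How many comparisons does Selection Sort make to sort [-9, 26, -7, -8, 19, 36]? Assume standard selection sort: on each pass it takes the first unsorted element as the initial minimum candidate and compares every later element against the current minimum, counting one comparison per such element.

Pass 1: scan indices 1..5 for the minimum = 5 comparison(s); min is -9, place at index 0 -> [-9, 26, -7, -8, 19, 36]
Pass 2: scan indices 2..5 for the minimum = 4 comparison(s); min is -8, place at index 1 -> [-9, -8, -7, 26, 19, 36]
Pass 3: scan indices 3..5 for the minimum = 3 comparison(s); min is -7, place at index 2 -> [-9, -8, -7, 26, 19, 36]
Pass 4: scan indices 4..5 for the minimum = 2 comparison(s); min is 19, place at index 3 -> [-9, -8, -7, 19, 26, 36]
Pass 5: scan indices 5..5 for the minimum = 1 comparison(s); min is 26, place at index 4 -> [-9, -8, -7, 19, 26, 36]
Selection sort always scans the whole unsorted suffix, so the count is (n-1) + (n-2) + ... + 1 = n(n-1)/2 = 6*5/2 = 15 regardless of the input order.
Total comparisons: 5 + 4 + 3 + 2 + 1 = 15


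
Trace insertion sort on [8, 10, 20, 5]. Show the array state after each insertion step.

First element 8 is already 'sorted'
Insert 10: shifted 0 elements -> [8, 10, 20, 5]
Insert 20: shifted 0 elements -> [8, 10, 20, 5]
Insert 5: shifted 3 elements -> [5, 8, 10, 20]


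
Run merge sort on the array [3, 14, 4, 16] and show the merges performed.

Divide and conquer:
  Merge [3] + [14] -> [3, 14]
  Merge [4] + [16] -> [4, 16]
  Merge [3, 14] + [4, 16] -> [3, 4, 14, 16]


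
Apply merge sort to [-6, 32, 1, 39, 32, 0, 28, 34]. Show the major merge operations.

Divide and conquer:
  Merge [-6] + [32] -> [-6, 32]
  Merge [1] + [39] -> [1, 39]
  Merge [-6, 32] + [1, 39] -> [-6, 1, 32, 39]
  Merge [32] + [0] -> [0, 32]
  Merge [28] + [34] -> [28, 34]
  Merge [0, 32] + [28, 34] -> [0, 28, 32, 34]
  Merge [-6, 1, 32, 39] + [0, 28, 32, 34] -> [-6, 0, 1, 28, 32, 32, 34, 39]


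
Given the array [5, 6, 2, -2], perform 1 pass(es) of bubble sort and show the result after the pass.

After pass 1: [5, 2, -2, 6] (2 swaps)
Total swaps: 2


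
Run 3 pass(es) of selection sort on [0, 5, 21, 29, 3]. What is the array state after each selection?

Pass 1: Select minimum 0 at index 0, swap -> [0, 5, 21, 29, 3]
Pass 2: Select minimum 3 at index 4, swap -> [0, 3, 21, 29, 5]
Pass 3: Select minimum 5 at index 4, swap -> [0, 3, 5, 29, 21]


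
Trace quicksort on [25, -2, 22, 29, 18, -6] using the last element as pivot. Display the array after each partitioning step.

Partition 1: pivot=-6 at index 0 -> [-6, -2, 22, 29, 18, 25]
Partition 2: pivot=25 at index 4 -> [-6, -2, 22, 18, 25, 29]
Partition 3: pivot=18 at index 2 -> [-6, -2, 18, 22, 25, 29]


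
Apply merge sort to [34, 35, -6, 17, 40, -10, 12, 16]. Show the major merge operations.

Divide and conquer:
  Merge [34] + [35] -> [34, 35]
  Merge [-6] + [17] -> [-6, 17]
  Merge [34, 35] + [-6, 17] -> [-6, 17, 34, 35]
  Merge [40] + [-10] -> [-10, 40]
  Merge [12] + [16] -> [12, 16]
  Merge [-10, 40] + [12, 16] -> [-10, 12, 16, 40]
  Merge [-6, 17, 34, 35] + [-10, 12, 16, 40] -> [-10, -6, 12, 16, 17, 34, 35, 40]


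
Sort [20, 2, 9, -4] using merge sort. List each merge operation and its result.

Divide and conquer:
  Merge [20] + [2] -> [2, 20]
  Merge [9] + [-4] -> [-4, 9]
  Merge [2, 20] + [-4, 9] -> [-4, 2, 9, 20]


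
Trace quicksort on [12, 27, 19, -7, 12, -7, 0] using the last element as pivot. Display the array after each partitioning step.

Partition 1: pivot=0 at index 2 -> [-7, -7, 0, 12, 12, 27, 19]
Partition 2: pivot=-7 at index 1 -> [-7, -7, 0, 12, 12, 27, 19]
Partition 3: pivot=19 at index 5 -> [-7, -7, 0, 12, 12, 19, 27]
Partition 4: pivot=12 at index 4 -> [-7, -7, 0, 12, 12, 19, 27]


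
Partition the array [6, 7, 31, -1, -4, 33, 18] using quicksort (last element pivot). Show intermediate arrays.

Partition 1: pivot=18 at index 4 -> [6, 7, -1, -4, 18, 33, 31]
Partition 2: pivot=-4 at index 0 -> [-4, 7, -1, 6, 18, 33, 31]
Partition 3: pivot=6 at index 2 -> [-4, -1, 6, 7, 18, 33, 31]
Partition 4: pivot=31 at index 5 -> [-4, -1, 6, 7, 18, 31, 33]


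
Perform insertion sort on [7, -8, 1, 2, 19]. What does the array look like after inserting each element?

First element 7 is already 'sorted'
Insert -8: shifted 1 elements -> [-8, 7, 1, 2, 19]
Insert 1: shifted 1 elements -> [-8, 1, 7, 2, 19]
Insert 2: shifted 1 elements -> [-8, 1, 2, 7, 19]
Insert 19: shifted 0 elements -> [-8, 1, 2, 7, 19]


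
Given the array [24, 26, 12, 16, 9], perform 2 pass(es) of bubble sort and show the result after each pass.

After pass 1: [24, 12, 16, 9, 26] (3 swaps)
After pass 2: [12, 16, 9, 24, 26] (3 swaps)
Total swaps: 6


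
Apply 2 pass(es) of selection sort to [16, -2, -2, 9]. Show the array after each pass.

Pass 1: Select minimum -2 at index 1, swap -> [-2, 16, -2, 9]
Pass 2: Select minimum -2 at index 2, swap -> [-2, -2, 16, 9]


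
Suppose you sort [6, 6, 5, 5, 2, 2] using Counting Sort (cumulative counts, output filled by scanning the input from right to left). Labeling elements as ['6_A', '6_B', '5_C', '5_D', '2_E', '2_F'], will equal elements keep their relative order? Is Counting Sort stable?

Trace Counting Sort on the labeled array (the key is the number; the letter only tracks identity):
  Counts for values 0..6: [0, 0, 2, 0, 0, 2, 2]
  Cumulative counts: [0, 0, 2, 2, 2, 4, 6]
  Scan right to left: place 2_F at output index 1
  Scan right to left: place 2_E at output index 0
  Scan right to left: place 5_D at output index 3
  Scan right to left: place 5_C at output index 2
  Scan right to left: place 6_B at output index 5
  Scan right to left: place 6_A at output index 4
  Output: [2_E, 2_F, 5_C, 5_D, 6_A, 6_B]
Equal keys:
  value 2: originally 2_E, 2_F; after sorting 2_E, 2_F -> order preserved
  value 5: originally 5_C, 5_D; after sorting 5_C, 5_D -> order preserved
  value 6: originally 6_A, 6_B; after sorting 6_A, 6_B -> order preserved
All equal keys kept their original relative order. Counting Sort is stable: scanning the input right to left with decreasing cumulative counts places later duplicates at later output positions.
Answer: Stable


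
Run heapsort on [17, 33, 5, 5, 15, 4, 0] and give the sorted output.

Build heap: [33, 17, 5, 5, 15, 4, 0]
Extract 33: [17, 15, 5, 5, 0, 4, 33]
Extract 17: [15, 5, 5, 4, 0, 17, 33]
Extract 15: [5, 4, 5, 0, 15, 17, 33]
Extract 5: [5, 4, 0, 5, 15, 17, 33]
Extract 5: [4, 0, 5, 5, 15, 17, 33]
Extract 4: [0, 4, 5, 5, 15, 17, 33]


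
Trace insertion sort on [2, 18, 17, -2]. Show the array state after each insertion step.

First element 2 is already 'sorted'
Insert 18: shifted 0 elements -> [2, 18, 17, -2]
Insert 17: shifted 1 elements -> [2, 17, 18, -2]
Insert -2: shifted 3 elements -> [-2, 2, 17, 18]


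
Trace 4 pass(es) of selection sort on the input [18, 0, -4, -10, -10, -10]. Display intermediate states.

Pass 1: Select minimum -10 at index 3, swap -> [-10, 0, -4, 18, -10, -10]
Pass 2: Select minimum -10 at index 4, swap -> [-10, -10, -4, 18, 0, -10]
Pass 3: Select minimum -10 at index 5, swap -> [-10, -10, -10, 18, 0, -4]
Pass 4: Select minimum -4 at index 5, swap -> [-10, -10, -10, -4, 0, 18]


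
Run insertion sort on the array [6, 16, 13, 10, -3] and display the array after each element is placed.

First element 6 is already 'sorted'
Insert 16: shifted 0 elements -> [6, 16, 13, 10, -3]
Insert 13: shifted 1 elements -> [6, 13, 16, 10, -3]
Insert 10: shifted 2 elements -> [6, 10, 13, 16, -3]
Insert -3: shifted 4 elements -> [-3, 6, 10, 13, 16]


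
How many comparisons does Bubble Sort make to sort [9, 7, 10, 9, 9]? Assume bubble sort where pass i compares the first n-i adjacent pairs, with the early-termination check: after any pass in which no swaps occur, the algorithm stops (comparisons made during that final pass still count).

Pass 1: compare adjacent pairs (0,1)..(3,4) = 4 comparison(s), 3 swap(s) -> [7, 9, 9, 9, 10]
Pass 2: compare adjacent pairs (0,1)..(2,3) = 3 comparison(s), 0 swap(s) -> [7, 9, 9, 9, 10]
No swaps in this pass, so bubble sort stops here.
Total comparisons: 4 + 3 = 7


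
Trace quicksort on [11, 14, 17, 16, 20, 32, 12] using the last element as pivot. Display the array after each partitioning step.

Partition 1: pivot=12 at index 1 -> [11, 12, 17, 16, 20, 32, 14]
Partition 2: pivot=14 at index 2 -> [11, 12, 14, 16, 20, 32, 17]
Partition 3: pivot=17 at index 4 -> [11, 12, 14, 16, 17, 32, 20]
Partition 4: pivot=20 at index 5 -> [11, 12, 14, 16, 17, 20, 32]


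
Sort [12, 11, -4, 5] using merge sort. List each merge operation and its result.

Divide and conquer:
  Merge [12] + [11] -> [11, 12]
  Merge [-4] + [5] -> [-4, 5]
  Merge [11, 12] + [-4, 5] -> [-4, 5, 11, 12]


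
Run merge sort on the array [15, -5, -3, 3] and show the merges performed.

Divide and conquer:
  Merge [15] + [-5] -> [-5, 15]
  Merge [-3] + [3] -> [-3, 3]
  Merge [-5, 15] + [-3, 3] -> [-5, -3, 3, 15]


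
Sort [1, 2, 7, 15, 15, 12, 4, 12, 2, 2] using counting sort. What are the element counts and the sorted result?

Count array: [0, 1, 3, 0, 1, 0, 0, 1, 0, 0, 0, 0, 2, 0, 0, 2]
(count[i] = number of elements equal to i)
Cumulative count: [0, 1, 4, 4, 5, 5, 5, 6, 6, 6, 6, 6, 8, 8, 8, 10]
Sorted: [1, 2, 2, 2, 4, 7, 12, 12, 15, 15]


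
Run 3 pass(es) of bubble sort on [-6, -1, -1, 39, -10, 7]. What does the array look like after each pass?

After pass 1: [-6, -1, -1, -10, 7, 39] (2 swaps)
After pass 2: [-6, -1, -10, -1, 7, 39] (1 swaps)
After pass 3: [-6, -10, -1, -1, 7, 39] (1 swaps)
Total swaps: 4


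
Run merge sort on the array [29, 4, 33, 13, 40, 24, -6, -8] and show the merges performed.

Divide and conquer:
  Merge [29] + [4] -> [4, 29]
  Merge [33] + [13] -> [13, 33]
  Merge [4, 29] + [13, 33] -> [4, 13, 29, 33]
  Merge [40] + [24] -> [24, 40]
  Merge [-6] + [-8] -> [-8, -6]
  Merge [24, 40] + [-8, -6] -> [-8, -6, 24, 40]
  Merge [4, 13, 29, 33] + [-8, -6, 24, 40] -> [-8, -6, 4, 13, 24, 29, 33, 40]


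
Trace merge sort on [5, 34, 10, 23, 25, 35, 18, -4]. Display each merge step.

Divide and conquer:
  Merge [5] + [34] -> [5, 34]
  Merge [10] + [23] -> [10, 23]
  Merge [5, 34] + [10, 23] -> [5, 10, 23, 34]
  Merge [25] + [35] -> [25, 35]
  Merge [18] + [-4] -> [-4, 18]
  Merge [25, 35] + [-4, 18] -> [-4, 18, 25, 35]
  Merge [5, 10, 23, 34] + [-4, 18, 25, 35] -> [-4, 5, 10, 18, 23, 25, 34, 35]


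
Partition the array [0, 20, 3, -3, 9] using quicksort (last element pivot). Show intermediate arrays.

Partition 1: pivot=9 at index 3 -> [0, 3, -3, 9, 20]
Partition 2: pivot=-3 at index 0 -> [-3, 3, 0, 9, 20]
Partition 3: pivot=0 at index 1 -> [-3, 0, 3, 9, 20]


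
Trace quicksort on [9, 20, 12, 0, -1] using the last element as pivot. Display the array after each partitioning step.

Partition 1: pivot=-1 at index 0 -> [-1, 20, 12, 0, 9]
Partition 2: pivot=9 at index 2 -> [-1, 0, 9, 20, 12]
Partition 3: pivot=12 at index 3 -> [-1, 0, 9, 12, 20]


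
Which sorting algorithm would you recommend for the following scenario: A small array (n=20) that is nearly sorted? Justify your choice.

Best choice: Insertion sort
Reason: Insertion sort is O(n) for nearly sorted arrays and has low overhead


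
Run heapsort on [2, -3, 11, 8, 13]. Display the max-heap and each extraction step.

Build heap: [13, 8, 11, 2, -3]
Extract 13: [11, 8, -3, 2, 13]
Extract 11: [8, 2, -3, 11, 13]
Extract 8: [2, -3, 8, 11, 13]
Extract 2: [-3, 2, 8, 11, 13]


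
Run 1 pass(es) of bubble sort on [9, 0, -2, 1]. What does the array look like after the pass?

After pass 1: [0, -2, 1, 9] (3 swaps)
Total swaps: 3


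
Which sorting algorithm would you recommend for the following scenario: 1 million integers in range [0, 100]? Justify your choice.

Best choice: Counting sort
Reason: O(n + k) where k=100 is small; linear time beats O(n log n)


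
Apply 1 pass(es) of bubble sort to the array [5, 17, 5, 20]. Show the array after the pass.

After pass 1: [5, 5, 17, 20] (1 swaps)
Total swaps: 1


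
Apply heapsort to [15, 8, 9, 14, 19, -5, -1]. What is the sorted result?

Build heap: [19, 15, 9, 14, 8, -5, -1]
Extract 19: [15, 14, 9, -1, 8, -5, 19]
Extract 15: [14, 8, 9, -1, -5, 15, 19]
Extract 14: [9, 8, -5, -1, 14, 15, 19]
Extract 9: [8, -1, -5, 9, 14, 15, 19]
Extract 8: [-1, -5, 8, 9, 14, 15, 19]
Extract -1: [-5, -1, 8, 9, 14, 15, 19]


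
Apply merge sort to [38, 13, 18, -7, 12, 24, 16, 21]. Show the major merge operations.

Divide and conquer:
  Merge [38] + [13] -> [13, 38]
  Merge [18] + [-7] -> [-7, 18]
  Merge [13, 38] + [-7, 18] -> [-7, 13, 18, 38]
  Merge [12] + [24] -> [12, 24]
  Merge [16] + [21] -> [16, 21]
  Merge [12, 24] + [16, 21] -> [12, 16, 21, 24]
  Merge [-7, 13, 18, 38] + [12, 16, 21, 24] -> [-7, 12, 13, 16, 18, 21, 24, 38]


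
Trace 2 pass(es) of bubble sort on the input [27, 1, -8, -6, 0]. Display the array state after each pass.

After pass 1: [1, -8, -6, 0, 27] (4 swaps)
After pass 2: [-8, -6, 0, 1, 27] (3 swaps)
Total swaps: 7


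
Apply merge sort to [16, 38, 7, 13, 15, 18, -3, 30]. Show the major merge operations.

Divide and conquer:
  Merge [16] + [38] -> [16, 38]
  Merge [7] + [13] -> [7, 13]
  Merge [16, 38] + [7, 13] -> [7, 13, 16, 38]
  Merge [15] + [18] -> [15, 18]
  Merge [-3] + [30] -> [-3, 30]
  Merge [15, 18] + [-3, 30] -> [-3, 15, 18, 30]
  Merge [7, 13, 16, 38] + [-3, 15, 18, 30] -> [-3, 7, 13, 15, 16, 18, 30, 38]


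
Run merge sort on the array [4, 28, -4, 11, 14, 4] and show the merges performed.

Divide and conquer:
  Merge [28] + [-4] -> [-4, 28]
  Merge [4] + [-4, 28] -> [-4, 4, 28]
  Merge [14] + [4] -> [4, 14]
  Merge [11] + [4, 14] -> [4, 11, 14]
  Merge [-4, 4, 28] + [4, 11, 14] -> [-4, 4, 4, 11, 14, 28]


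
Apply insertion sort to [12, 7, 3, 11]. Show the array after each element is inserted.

First element 12 is already 'sorted'
Insert 7: shifted 1 elements -> [7, 12, 3, 11]
Insert 3: shifted 2 elements -> [3, 7, 12, 11]
Insert 11: shifted 1 elements -> [3, 7, 11, 12]


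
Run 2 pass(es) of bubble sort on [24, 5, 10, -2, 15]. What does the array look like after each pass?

After pass 1: [5, 10, -2, 15, 24] (4 swaps)
After pass 2: [5, -2, 10, 15, 24] (1 swaps)
Total swaps: 5


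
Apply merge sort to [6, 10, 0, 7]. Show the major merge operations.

Divide and conquer:
  Merge [6] + [10] -> [6, 10]
  Merge [0] + [7] -> [0, 7]
  Merge [6, 10] + [0, 7] -> [0, 6, 7, 10]


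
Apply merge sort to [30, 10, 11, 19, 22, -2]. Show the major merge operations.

Divide and conquer:
  Merge [10] + [11] -> [10, 11]
  Merge [30] + [10, 11] -> [10, 11, 30]
  Merge [22] + [-2] -> [-2, 22]
  Merge [19] + [-2, 22] -> [-2, 19, 22]
  Merge [10, 11, 30] + [-2, 19, 22] -> [-2, 10, 11, 19, 22, 30]


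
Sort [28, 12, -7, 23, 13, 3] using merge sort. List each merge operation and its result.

Divide and conquer:
  Merge [12] + [-7] -> [-7, 12]
  Merge [28] + [-7, 12] -> [-7, 12, 28]
  Merge [13] + [3] -> [3, 13]
  Merge [23] + [3, 13] -> [3, 13, 23]
  Merge [-7, 12, 28] + [3, 13, 23] -> [-7, 3, 12, 13, 23, 28]


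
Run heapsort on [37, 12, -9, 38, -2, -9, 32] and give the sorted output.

Build heap: [38, 37, 32, 12, -2, -9, -9]
Extract 38: [37, 12, 32, -9, -2, -9, 38]
Extract 37: [32, 12, -9, -9, -2, 37, 38]
Extract 32: [12, -2, -9, -9, 32, 37, 38]
Extract 12: [-2, -9, -9, 12, 32, 37, 38]
Extract -2: [-9, -9, -2, 12, 32, 37, 38]
Extract -9: [-9, -9, -2, 12, 32, 37, 38]


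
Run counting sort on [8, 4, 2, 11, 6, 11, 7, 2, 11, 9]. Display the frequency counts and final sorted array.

Count array: [0, 0, 2, 0, 1, 0, 1, 1, 1, 1, 0, 3]
(count[i] = number of elements equal to i)
Cumulative count: [0, 0, 2, 2, 3, 3, 4, 5, 6, 7, 7, 10]
Sorted: [2, 2, 4, 6, 7, 8, 9, 11, 11, 11]


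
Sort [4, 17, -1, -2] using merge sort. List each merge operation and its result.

Divide and conquer:
  Merge [4] + [17] -> [4, 17]
  Merge [-1] + [-2] -> [-2, -1]
  Merge [4, 17] + [-2, -1] -> [-2, -1, 4, 17]


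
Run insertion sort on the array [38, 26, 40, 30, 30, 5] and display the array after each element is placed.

First element 38 is already 'sorted'
Insert 26: shifted 1 elements -> [26, 38, 40, 30, 30, 5]
Insert 40: shifted 0 elements -> [26, 38, 40, 30, 30, 5]
Insert 30: shifted 2 elements -> [26, 30, 38, 40, 30, 5]
Insert 30: shifted 2 elements -> [26, 30, 30, 38, 40, 5]
Insert 5: shifted 5 elements -> [5, 26, 30, 30, 38, 40]


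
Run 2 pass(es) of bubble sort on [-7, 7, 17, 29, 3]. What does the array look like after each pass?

After pass 1: [-7, 7, 17, 3, 29] (1 swaps)
After pass 2: [-7, 7, 3, 17, 29] (1 swaps)
Total swaps: 2


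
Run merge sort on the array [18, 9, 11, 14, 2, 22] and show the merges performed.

Divide and conquer:
  Merge [9] + [11] -> [9, 11]
  Merge [18] + [9, 11] -> [9, 11, 18]
  Merge [2] + [22] -> [2, 22]
  Merge [14] + [2, 22] -> [2, 14, 22]
  Merge [9, 11, 18] + [2, 14, 22] -> [2, 9, 11, 14, 18, 22]


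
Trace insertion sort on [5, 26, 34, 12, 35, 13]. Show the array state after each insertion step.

First element 5 is already 'sorted'
Insert 26: shifted 0 elements -> [5, 26, 34, 12, 35, 13]
Insert 34: shifted 0 elements -> [5, 26, 34, 12, 35, 13]
Insert 12: shifted 2 elements -> [5, 12, 26, 34, 35, 13]
Insert 35: shifted 0 elements -> [5, 12, 26, 34, 35, 13]
Insert 13: shifted 3 elements -> [5, 12, 13, 26, 34, 35]


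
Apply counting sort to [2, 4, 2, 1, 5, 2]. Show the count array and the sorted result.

Count array: [0, 1, 3, 0, 1, 1]
(count[i] = number of elements equal to i)
Cumulative count: [0, 1, 4, 4, 5, 6]
Sorted: [1, 2, 2, 2, 4, 5]


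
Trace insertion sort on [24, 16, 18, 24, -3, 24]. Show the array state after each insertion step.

First element 24 is already 'sorted'
Insert 16: shifted 1 elements -> [16, 24, 18, 24, -3, 24]
Insert 18: shifted 1 elements -> [16, 18, 24, 24, -3, 24]
Insert 24: shifted 0 elements -> [16, 18, 24, 24, -3, 24]
Insert -3: shifted 4 elements -> [-3, 16, 18, 24, 24, 24]
Insert 24: shifted 0 elements -> [-3, 16, 18, 24, 24, 24]


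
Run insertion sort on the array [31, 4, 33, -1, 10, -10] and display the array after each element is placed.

First element 31 is already 'sorted'
Insert 4: shifted 1 elements -> [4, 31, 33, -1, 10, -10]
Insert 33: shifted 0 elements -> [4, 31, 33, -1, 10, -10]
Insert -1: shifted 3 elements -> [-1, 4, 31, 33, 10, -10]
Insert 10: shifted 2 elements -> [-1, 4, 10, 31, 33, -10]
Insert -10: shifted 5 elements -> [-10, -1, 4, 10, 31, 33]


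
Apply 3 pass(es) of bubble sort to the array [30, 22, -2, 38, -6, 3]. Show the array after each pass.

After pass 1: [22, -2, 30, -6, 3, 38] (4 swaps)
After pass 2: [-2, 22, -6, 3, 30, 38] (3 swaps)
After pass 3: [-2, -6, 3, 22, 30, 38] (2 swaps)
Total swaps: 9


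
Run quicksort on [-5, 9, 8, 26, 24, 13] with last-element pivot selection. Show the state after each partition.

Partition 1: pivot=13 at index 3 -> [-5, 9, 8, 13, 24, 26]
Partition 2: pivot=8 at index 1 -> [-5, 8, 9, 13, 24, 26]
Partition 3: pivot=26 at index 5 -> [-5, 8, 9, 13, 24, 26]


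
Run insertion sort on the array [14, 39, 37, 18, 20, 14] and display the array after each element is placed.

First element 14 is already 'sorted'
Insert 39: shifted 0 elements -> [14, 39, 37, 18, 20, 14]
Insert 37: shifted 1 elements -> [14, 37, 39, 18, 20, 14]
Insert 18: shifted 2 elements -> [14, 18, 37, 39, 20, 14]
Insert 20: shifted 2 elements -> [14, 18, 20, 37, 39, 14]
Insert 14: shifted 4 elements -> [14, 14, 18, 20, 37, 39]


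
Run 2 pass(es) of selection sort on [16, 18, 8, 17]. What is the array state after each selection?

Pass 1: Select minimum 8 at index 2, swap -> [8, 18, 16, 17]
Pass 2: Select minimum 16 at index 2, swap -> [8, 16, 18, 17]


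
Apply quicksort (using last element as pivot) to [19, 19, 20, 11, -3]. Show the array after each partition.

Partition 1: pivot=-3 at index 0 -> [-3, 19, 20, 11, 19]
Partition 2: pivot=19 at index 3 -> [-3, 19, 11, 19, 20]
Partition 3: pivot=11 at index 1 -> [-3, 11, 19, 19, 20]


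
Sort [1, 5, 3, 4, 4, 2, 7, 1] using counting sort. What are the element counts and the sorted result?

Count array: [0, 2, 1, 1, 2, 1, 0, 1]
(count[i] = number of elements equal to i)
Cumulative count: [0, 2, 3, 4, 6, 7, 7, 8]
Sorted: [1, 1, 2, 3, 4, 4, 5, 7]


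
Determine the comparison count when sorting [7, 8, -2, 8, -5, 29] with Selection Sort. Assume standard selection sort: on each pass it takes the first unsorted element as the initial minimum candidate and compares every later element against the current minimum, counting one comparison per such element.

Pass 1: scan indices 1..5 for the minimum = 5 comparison(s); min is -5, place at index 0 -> [-5, 8, -2, 8, 7, 29]
Pass 2: scan indices 2..5 for the minimum = 4 comparison(s); min is -2, place at index 1 -> [-5, -2, 8, 8, 7, 29]
Pass 3: scan indices 3..5 for the minimum = 3 comparison(s); min is 7, place at index 2 -> [-5, -2, 7, 8, 8, 29]
Pass 4: scan indices 4..5 for the minimum = 2 comparison(s); min is 8, place at index 3 -> [-5, -2, 7, 8, 8, 29]
Pass 5: scan indices 5..5 for the minimum = 1 comparison(s); min is 8, place at index 4 -> [-5, -2, 7, 8, 8, 29]
Selection sort always scans the whole unsorted suffix, so the count is (n-1) + (n-2) + ... + 1 = n(n-1)/2 = 6*5/2 = 15 regardless of the input order.
Total comparisons: 5 + 4 + 3 + 2 + 1 = 15


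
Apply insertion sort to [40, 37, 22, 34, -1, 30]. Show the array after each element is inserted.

First element 40 is already 'sorted'
Insert 37: shifted 1 elements -> [37, 40, 22, 34, -1, 30]
Insert 22: shifted 2 elements -> [22, 37, 40, 34, -1, 30]
Insert 34: shifted 2 elements -> [22, 34, 37, 40, -1, 30]
Insert -1: shifted 4 elements -> [-1, 22, 34, 37, 40, 30]
Insert 30: shifted 3 elements -> [-1, 22, 30, 34, 37, 40]


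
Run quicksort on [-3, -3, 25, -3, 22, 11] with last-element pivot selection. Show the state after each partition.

Partition 1: pivot=11 at index 3 -> [-3, -3, -3, 11, 22, 25]
Partition 2: pivot=-3 at index 2 -> [-3, -3, -3, 11, 22, 25]
Partition 3: pivot=-3 at index 1 -> [-3, -3, -3, 11, 22, 25]
Partition 4: pivot=25 at index 5 -> [-3, -3, -3, 11, 22, 25]


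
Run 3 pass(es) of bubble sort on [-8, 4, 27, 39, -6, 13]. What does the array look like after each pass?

After pass 1: [-8, 4, 27, -6, 13, 39] (2 swaps)
After pass 2: [-8, 4, -6, 13, 27, 39] (2 swaps)
After pass 3: [-8, -6, 4, 13, 27, 39] (1 swaps)
Total swaps: 5


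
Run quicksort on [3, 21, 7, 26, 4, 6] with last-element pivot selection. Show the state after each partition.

Partition 1: pivot=6 at index 2 -> [3, 4, 6, 26, 21, 7]
Partition 2: pivot=4 at index 1 -> [3, 4, 6, 26, 21, 7]
Partition 3: pivot=7 at index 3 -> [3, 4, 6, 7, 21, 26]
Partition 4: pivot=26 at index 5 -> [3, 4, 6, 7, 21, 26]


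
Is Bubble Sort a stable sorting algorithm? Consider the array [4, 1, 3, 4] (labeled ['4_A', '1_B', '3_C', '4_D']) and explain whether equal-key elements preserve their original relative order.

Trace Bubble Sort on the labeled array (the key is the number; the letter only tracks identity):
  After pass 1: [1_B, 3_C, 4_A, 4_D]
  After pass 2: [1_B, 3_C, 4_A, 4_D] (no swaps, done)
Final order: [1_B, 3_C, 4_A, 4_D]
Equal keys:
  value 4: originally 4_A, 4_D; after sorting 4_A, 4_D -> order preserved
All equal keys kept their original relative order. Bubble Sort is stable: it only swaps adjacent elements when the left one is strictly greater, so equal keys never move past each other.
Answer: Stable


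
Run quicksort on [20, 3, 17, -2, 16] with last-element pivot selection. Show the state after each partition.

Partition 1: pivot=16 at index 2 -> [3, -2, 16, 20, 17]
Partition 2: pivot=-2 at index 0 -> [-2, 3, 16, 20, 17]
Partition 3: pivot=17 at index 3 -> [-2, 3, 16, 17, 20]


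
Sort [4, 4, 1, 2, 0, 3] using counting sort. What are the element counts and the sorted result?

Count array: [1, 1, 1, 1, 2]
(count[i] = number of elements equal to i)
Cumulative count: [1, 2, 3, 4, 6]
Sorted: [0, 1, 2, 3, 4, 4]


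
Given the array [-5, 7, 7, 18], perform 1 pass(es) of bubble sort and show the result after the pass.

After pass 1: [-5, 7, 7, 18] (0 swaps)
Total swaps: 0


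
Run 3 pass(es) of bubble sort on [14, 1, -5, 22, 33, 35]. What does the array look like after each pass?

After pass 1: [1, -5, 14, 22, 33, 35] (2 swaps)
After pass 2: [-5, 1, 14, 22, 33, 35] (1 swaps)
After pass 3: [-5, 1, 14, 22, 33, 35] (0 swaps)
Total swaps: 3


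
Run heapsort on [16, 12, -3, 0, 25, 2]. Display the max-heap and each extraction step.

Build heap: [25, 16, 2, 0, 12, -3]
Extract 25: [16, 12, 2, 0, -3, 25]
Extract 16: [12, 0, 2, -3, 16, 25]
Extract 12: [2, 0, -3, 12, 16, 25]
Extract 2: [0, -3, 2, 12, 16, 25]
Extract 0: [-3, 0, 2, 12, 16, 25]


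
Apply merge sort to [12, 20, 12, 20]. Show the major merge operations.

Divide and conquer:
  Merge [12] + [20] -> [12, 20]
  Merge [12] + [20] -> [12, 20]
  Merge [12, 20] + [12, 20] -> [12, 12, 20, 20]


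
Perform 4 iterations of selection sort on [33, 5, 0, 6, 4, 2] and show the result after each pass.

Pass 1: Select minimum 0 at index 2, swap -> [0, 5, 33, 6, 4, 2]
Pass 2: Select minimum 2 at index 5, swap -> [0, 2, 33, 6, 4, 5]
Pass 3: Select minimum 4 at index 4, swap -> [0, 2, 4, 6, 33, 5]
Pass 4: Select minimum 5 at index 5, swap -> [0, 2, 4, 5, 33, 6]


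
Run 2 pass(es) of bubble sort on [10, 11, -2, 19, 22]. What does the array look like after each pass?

After pass 1: [10, -2, 11, 19, 22] (1 swaps)
After pass 2: [-2, 10, 11, 19, 22] (1 swaps)
Total swaps: 2


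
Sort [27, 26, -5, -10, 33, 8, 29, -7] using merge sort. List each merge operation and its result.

Divide and conquer:
  Merge [27] + [26] -> [26, 27]
  Merge [-5] + [-10] -> [-10, -5]
  Merge [26, 27] + [-10, -5] -> [-10, -5, 26, 27]
  Merge [33] + [8] -> [8, 33]
  Merge [29] + [-7] -> [-7, 29]
  Merge [8, 33] + [-7, 29] -> [-7, 8, 29, 33]
  Merge [-10, -5, 26, 27] + [-7, 8, 29, 33] -> [-10, -7, -5, 8, 26, 27, 29, 33]


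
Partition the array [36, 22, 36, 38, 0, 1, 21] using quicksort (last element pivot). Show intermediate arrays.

Partition 1: pivot=21 at index 2 -> [0, 1, 21, 38, 36, 22, 36]
Partition 2: pivot=1 at index 1 -> [0, 1, 21, 38, 36, 22, 36]
Partition 3: pivot=36 at index 5 -> [0, 1, 21, 36, 22, 36, 38]
Partition 4: pivot=22 at index 3 -> [0, 1, 21, 22, 36, 36, 38]


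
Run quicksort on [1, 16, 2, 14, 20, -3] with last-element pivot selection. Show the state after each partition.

Partition 1: pivot=-3 at index 0 -> [-3, 16, 2, 14, 20, 1]
Partition 2: pivot=1 at index 1 -> [-3, 1, 2, 14, 20, 16]
Partition 3: pivot=16 at index 4 -> [-3, 1, 2, 14, 16, 20]
Partition 4: pivot=14 at index 3 -> [-3, 1, 2, 14, 16, 20]


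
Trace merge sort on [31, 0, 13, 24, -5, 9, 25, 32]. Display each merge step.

Divide and conquer:
  Merge [31] + [0] -> [0, 31]
  Merge [13] + [24] -> [13, 24]
  Merge [0, 31] + [13, 24] -> [0, 13, 24, 31]
  Merge [-5] + [9] -> [-5, 9]
  Merge [25] + [32] -> [25, 32]
  Merge [-5, 9] + [25, 32] -> [-5, 9, 25, 32]
  Merge [0, 13, 24, 31] + [-5, 9, 25, 32] -> [-5, 0, 9, 13, 24, 25, 31, 32]


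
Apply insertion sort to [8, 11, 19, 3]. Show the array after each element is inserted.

First element 8 is already 'sorted'
Insert 11: shifted 0 elements -> [8, 11, 19, 3]
Insert 19: shifted 0 elements -> [8, 11, 19, 3]
Insert 3: shifted 3 elements -> [3, 8, 11, 19]


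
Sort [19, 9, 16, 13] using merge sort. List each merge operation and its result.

Divide and conquer:
  Merge [19] + [9] -> [9, 19]
  Merge [16] + [13] -> [13, 16]
  Merge [9, 19] + [13, 16] -> [9, 13, 16, 19]


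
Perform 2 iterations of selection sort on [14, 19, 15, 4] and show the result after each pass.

Pass 1: Select minimum 4 at index 3, swap -> [4, 19, 15, 14]
Pass 2: Select minimum 14 at index 3, swap -> [4, 14, 15, 19]


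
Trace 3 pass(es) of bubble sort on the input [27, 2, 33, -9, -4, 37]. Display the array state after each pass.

After pass 1: [2, 27, -9, -4, 33, 37] (3 swaps)
After pass 2: [2, -9, -4, 27, 33, 37] (2 swaps)
After pass 3: [-9, -4, 2, 27, 33, 37] (2 swaps)
Total swaps: 7


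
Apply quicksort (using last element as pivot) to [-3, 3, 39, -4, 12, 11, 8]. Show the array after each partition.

Partition 1: pivot=8 at index 3 -> [-3, 3, -4, 8, 12, 11, 39]
Partition 2: pivot=-4 at index 0 -> [-4, 3, -3, 8, 12, 11, 39]
Partition 3: pivot=-3 at index 1 -> [-4, -3, 3, 8, 12, 11, 39]
Partition 4: pivot=39 at index 6 -> [-4, -3, 3, 8, 12, 11, 39]
Partition 5: pivot=11 at index 4 -> [-4, -3, 3, 8, 11, 12, 39]


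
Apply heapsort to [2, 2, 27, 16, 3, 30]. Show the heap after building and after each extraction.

Build heap: [30, 16, 27, 2, 3, 2]
Extract 30: [27, 16, 2, 2, 3, 30]
Extract 27: [16, 3, 2, 2, 27, 30]
Extract 16: [3, 2, 2, 16, 27, 30]
Extract 3: [2, 2, 3, 16, 27, 30]
Extract 2: [2, 2, 3, 16, 27, 30]


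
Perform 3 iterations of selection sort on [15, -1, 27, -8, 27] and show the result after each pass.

Pass 1: Select minimum -8 at index 3, swap -> [-8, -1, 27, 15, 27]
Pass 2: Select minimum -1 at index 1, swap -> [-8, -1, 27, 15, 27]
Pass 3: Select minimum 15 at index 3, swap -> [-8, -1, 15, 27, 27]


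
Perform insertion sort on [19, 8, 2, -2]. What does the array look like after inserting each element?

First element 19 is already 'sorted'
Insert 8: shifted 1 elements -> [8, 19, 2, -2]
Insert 2: shifted 2 elements -> [2, 8, 19, -2]
Insert -2: shifted 3 elements -> [-2, 2, 8, 19]


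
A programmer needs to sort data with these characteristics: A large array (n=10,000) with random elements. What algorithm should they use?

Best choice: Quicksort or Mergesort
Reason: Both have O(n log n) average case; quicksort has lower constant factors


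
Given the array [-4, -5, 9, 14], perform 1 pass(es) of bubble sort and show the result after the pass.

After pass 1: [-5, -4, 9, 14] (1 swaps)
Total swaps: 1


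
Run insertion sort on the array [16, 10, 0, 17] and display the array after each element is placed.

First element 16 is already 'sorted'
Insert 10: shifted 1 elements -> [10, 16, 0, 17]
Insert 0: shifted 2 elements -> [0, 10, 16, 17]
Insert 17: shifted 0 elements -> [0, 10, 16, 17]


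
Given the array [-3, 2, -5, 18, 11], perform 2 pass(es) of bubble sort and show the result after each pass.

After pass 1: [-3, -5, 2, 11, 18] (2 swaps)
After pass 2: [-5, -3, 2, 11, 18] (1 swaps)
Total swaps: 3


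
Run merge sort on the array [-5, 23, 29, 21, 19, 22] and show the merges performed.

Divide and conquer:
  Merge [23] + [29] -> [23, 29]
  Merge [-5] + [23, 29] -> [-5, 23, 29]
  Merge [19] + [22] -> [19, 22]
  Merge [21] + [19, 22] -> [19, 21, 22]
  Merge [-5, 23, 29] + [19, 21, 22] -> [-5, 19, 21, 22, 23, 29]


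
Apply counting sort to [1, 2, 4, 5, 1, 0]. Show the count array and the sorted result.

Count array: [1, 2, 1, 0, 1, 1]
(count[i] = number of elements equal to i)
Cumulative count: [1, 3, 4, 4, 5, 6]
Sorted: [0, 1, 1, 2, 4, 5]


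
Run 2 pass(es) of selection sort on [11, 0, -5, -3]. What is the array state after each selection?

Pass 1: Select minimum -5 at index 2, swap -> [-5, 0, 11, -3]
Pass 2: Select minimum -3 at index 3, swap -> [-5, -3, 11, 0]


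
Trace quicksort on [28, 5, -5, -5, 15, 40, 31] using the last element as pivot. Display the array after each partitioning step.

Partition 1: pivot=31 at index 5 -> [28, 5, -5, -5, 15, 31, 40]
Partition 2: pivot=15 at index 3 -> [5, -5, -5, 15, 28, 31, 40]
Partition 3: pivot=-5 at index 1 -> [-5, -5, 5, 15, 28, 31, 40]


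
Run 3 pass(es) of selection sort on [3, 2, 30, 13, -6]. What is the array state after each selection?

Pass 1: Select minimum -6 at index 4, swap -> [-6, 2, 30, 13, 3]
Pass 2: Select minimum 2 at index 1, swap -> [-6, 2, 30, 13, 3]
Pass 3: Select minimum 3 at index 4, swap -> [-6, 2, 3, 13, 30]


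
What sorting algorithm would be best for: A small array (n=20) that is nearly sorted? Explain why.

Best choice: Insertion sort
Reason: Insertion sort is O(n) for nearly sorted arrays and has low overhead


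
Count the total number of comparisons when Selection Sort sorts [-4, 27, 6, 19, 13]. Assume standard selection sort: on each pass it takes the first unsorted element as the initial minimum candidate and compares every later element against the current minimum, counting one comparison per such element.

Pass 1: scan indices 1..4 for the minimum = 4 comparison(s); min is -4, place at index 0 -> [-4, 27, 6, 19, 13]
Pass 2: scan indices 2..4 for the minimum = 3 comparison(s); min is 6, place at index 1 -> [-4, 6, 27, 19, 13]
Pass 3: scan indices 3..4 for the minimum = 2 comparison(s); min is 13, place at index 2 -> [-4, 6, 13, 19, 27]
Pass 4: scan indices 4..4 for the minimum = 1 comparison(s); min is 19, place at index 3 -> [-4, 6, 13, 19, 27]
Selection sort always scans the whole unsorted suffix, so the count is (n-1) + (n-2) + ... + 1 = n(n-1)/2 = 5*4/2 = 10 regardless of the input order.
Total comparisons: 4 + 3 + 2 + 1 = 10


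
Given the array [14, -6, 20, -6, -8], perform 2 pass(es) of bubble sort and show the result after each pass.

After pass 1: [-6, 14, -6, -8, 20] (3 swaps)
After pass 2: [-6, -6, -8, 14, 20] (2 swaps)
Total swaps: 5


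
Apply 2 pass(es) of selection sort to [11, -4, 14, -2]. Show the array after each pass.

Pass 1: Select minimum -4 at index 1, swap -> [-4, 11, 14, -2]
Pass 2: Select minimum -2 at index 3, swap -> [-4, -2, 14, 11]


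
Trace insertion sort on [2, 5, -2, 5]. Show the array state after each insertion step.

First element 2 is already 'sorted'
Insert 5: shifted 0 elements -> [2, 5, -2, 5]
Insert -2: shifted 2 elements -> [-2, 2, 5, 5]
Insert 5: shifted 0 elements -> [-2, 2, 5, 5]


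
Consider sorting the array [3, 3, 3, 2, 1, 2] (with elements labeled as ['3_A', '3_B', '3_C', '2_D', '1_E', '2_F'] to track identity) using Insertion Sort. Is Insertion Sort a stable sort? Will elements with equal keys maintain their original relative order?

Trace Insertion Sort on the labeled array (the key is the number; the letter only tracks identity):
  Insert 3_B at index 1: [3_A, 3_B, 3_C, 2_D, 1_E, 2_F]
  Insert 3_C at index 2: [3_A, 3_B, 3_C, 2_D, 1_E, 2_F]
  Insert 2_D at index 0: [2_D, 3_A, 3_B, 3_C, 1_E, 2_F]
  Insert 1_E at index 0: [1_E, 2_D, 3_A, 3_B, 3_C, 2_F]
  Insert 2_F at index 2: [1_E, 2_D, 2_F, 3_A, 3_B, 3_C]
Final order: [1_E, 2_D, 2_F, 3_A, 3_B, 3_C]
Equal keys:
  value 2: originally 2_D, 2_F; after sorting 2_D, 2_F -> order preserved
  value 3: originally 3_A, 3_B, 3_C; after sorting 3_A, 3_B, 3_C -> order preserved
All equal keys kept their original relative order. Insertion Sort is stable: elements are shifted only while they are strictly greater than the key, so a key is inserted after any equal elements already placed.
Answer: Stable


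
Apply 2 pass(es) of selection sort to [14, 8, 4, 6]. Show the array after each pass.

Pass 1: Select minimum 4 at index 2, swap -> [4, 8, 14, 6]
Pass 2: Select minimum 6 at index 3, swap -> [4, 6, 14, 8]


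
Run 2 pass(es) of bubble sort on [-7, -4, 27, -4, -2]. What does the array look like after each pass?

After pass 1: [-7, -4, -4, -2, 27] (2 swaps)
After pass 2: [-7, -4, -4, -2, 27] (0 swaps)
Total swaps: 2


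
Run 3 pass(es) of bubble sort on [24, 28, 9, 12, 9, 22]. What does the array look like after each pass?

After pass 1: [24, 9, 12, 9, 22, 28] (4 swaps)
After pass 2: [9, 12, 9, 22, 24, 28] (4 swaps)
After pass 3: [9, 9, 12, 22, 24, 28] (1 swaps)
Total swaps: 9


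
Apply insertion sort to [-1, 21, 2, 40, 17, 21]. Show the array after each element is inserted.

First element -1 is already 'sorted'
Insert 21: shifted 0 elements -> [-1, 21, 2, 40, 17, 21]
Insert 2: shifted 1 elements -> [-1, 2, 21, 40, 17, 21]
Insert 40: shifted 0 elements -> [-1, 2, 21, 40, 17, 21]
Insert 17: shifted 2 elements -> [-1, 2, 17, 21, 40, 21]
Insert 21: shifted 1 elements -> [-1, 2, 17, 21, 21, 40]


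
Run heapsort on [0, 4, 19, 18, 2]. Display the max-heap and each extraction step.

Build heap: [19, 18, 0, 4, 2]
Extract 19: [18, 4, 0, 2, 19]
Extract 18: [4, 2, 0, 18, 19]
Extract 4: [2, 0, 4, 18, 19]
Extract 2: [0, 2, 4, 18, 19]


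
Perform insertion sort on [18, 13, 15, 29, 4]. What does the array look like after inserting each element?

First element 18 is already 'sorted'
Insert 13: shifted 1 elements -> [13, 18, 15, 29, 4]
Insert 15: shifted 1 elements -> [13, 15, 18, 29, 4]
Insert 29: shifted 0 elements -> [13, 15, 18, 29, 4]
Insert 4: shifted 4 elements -> [4, 13, 15, 18, 29]


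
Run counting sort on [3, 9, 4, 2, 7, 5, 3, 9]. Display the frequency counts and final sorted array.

Count array: [0, 0, 1, 2, 1, 1, 0, 1, 0, 2]
(count[i] = number of elements equal to i)
Cumulative count: [0, 0, 1, 3, 4, 5, 5, 6, 6, 8]
Sorted: [2, 3, 3, 4, 5, 7, 9, 9]


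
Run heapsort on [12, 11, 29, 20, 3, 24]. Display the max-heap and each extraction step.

Build heap: [29, 20, 24, 11, 3, 12]
Extract 29: [24, 20, 12, 11, 3, 29]
Extract 24: [20, 11, 12, 3, 24, 29]
Extract 20: [12, 11, 3, 20, 24, 29]
Extract 12: [11, 3, 12, 20, 24, 29]
Extract 11: [3, 11, 12, 20, 24, 29]
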